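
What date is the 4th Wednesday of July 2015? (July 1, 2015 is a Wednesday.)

22 July 2015

July 2015 begins on a Wednesday, so the first Wednesday is July 1.
The 4th Wednesday is 3 weeks later: 1 + 21 = 22.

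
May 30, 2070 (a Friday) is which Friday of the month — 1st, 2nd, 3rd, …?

Day 30 falls in week ⌈30/7⌉ of the month.
Days 1–7 hold the 1st Friday, 8–14 the 2nd, 15–21 the 3rd, 22–28 the 4th, 29–31 the 5th.
30 is in the range for the 5th.

5th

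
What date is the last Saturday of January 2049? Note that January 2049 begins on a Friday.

January 2049 begins on a Friday, so the first Saturday is January 2 (1 day later).
January 2049 has 31 days. Adding weeks: 2, 9, 16, 23, 30 — the last one ≤ 31 is the 30th.

January 30, 2049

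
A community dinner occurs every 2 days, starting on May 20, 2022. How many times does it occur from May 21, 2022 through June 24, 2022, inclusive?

17

Occurrences land 2·i days after May 20, 2022 for i = 0, 1, 2, …
May 21, 2022 is 1 day after the start; 1 ÷ 2 = 0 remainder 1; since the remainder is 1, round up to i = 1. First occurrence in the window: #2 on May 22, 2022 (1×2 = 2 days in).
June 24, 2022 is 35 days after the start; 35 ÷ 2 = 17 remainder 1. Last occurrence in the window: #18 on June 23, 2022.
Occurrences #2 through #18: 17 in total.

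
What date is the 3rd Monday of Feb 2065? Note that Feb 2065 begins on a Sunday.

Feb 16, 2065

Feb 2065 begins on a Sunday, so the first Monday is Feb 2 (1 day later).
The 3rd Monday is 2 weeks later: 2 + 14 = 16.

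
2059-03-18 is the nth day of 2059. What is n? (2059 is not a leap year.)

Days in months before March: 31 + 28 = 59.
Plus 18 days into March → day 77.

77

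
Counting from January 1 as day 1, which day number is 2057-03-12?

Days in months before March: 31 + 28 = 59.
Plus 12 days into March → day 71.

71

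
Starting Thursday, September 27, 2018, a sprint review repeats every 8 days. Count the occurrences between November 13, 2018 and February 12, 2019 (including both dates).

12

Occurrences land 8·i days after September 27, 2018 for i = 0, 1, 2, …
November 13, 2018 is 47 days after the start; 47 ÷ 8 = 5 remainder 7; since the remainder is 7, round up to i = 6. First occurrence in the window: #7 on November 14, 2018 (6×8 = 48 days in).
February 12, 2019 is 138 days after the start; 138 ÷ 8 = 17 remainder 2. Last occurrence in the window: #18 on February 10, 2019.
Occurrences #7 through #18: 12 in total.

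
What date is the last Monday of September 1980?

September 1980 begins on a Monday, so the first Monday is September 1.
September 1980 has 30 days. Adding weeks: 1, 8, 15, 22, 29 — the last one ≤ 30 is the 29th.

29 September 1980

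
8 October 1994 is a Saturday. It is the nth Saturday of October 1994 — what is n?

Day 8 falls in week ⌈8/7⌉ of the month.
Days 1–7 hold the 1st Saturday, 8–14 the 2nd, 15–21 the 3rd, 22–28 the 4th, 29–31 the 5th.
8 is in the range for the 2nd.

2nd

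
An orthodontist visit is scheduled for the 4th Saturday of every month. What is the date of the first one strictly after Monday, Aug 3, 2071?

Aug 2071 starts on a Saturday; its first Saturday is the 1st, so the 4th Saturday is the 22nd — Aug 22, 2071.
Aug 22, 2071 is after Aug 3, 2071, so that is the next one.

Aug 22, 2071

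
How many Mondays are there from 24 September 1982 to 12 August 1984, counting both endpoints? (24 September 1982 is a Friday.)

98

24 September 1982 is a Friday; the first Monday on or after it is 27 September 1982 (3 days later).
From 27 September 1982 to 12 August 1984: 95 + 365 + 225 = 685 days (rest of 1982, 1983, to 12 August 1984 in 1984).
685 ÷ 7 = 97 full weeks with remainder 6, so 97 more Mondays after the first → 98.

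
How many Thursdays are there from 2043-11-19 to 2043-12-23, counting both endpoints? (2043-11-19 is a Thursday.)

2043-11-19 is a Thursday; the first Thursday on or after it is 2043-11-19.
From 2043-11-19 to 2043-12-23: 11 + 23 = 34 days (rest of November, December).
34 ÷ 7 = 4 full weeks with remainder 6, so 4 more Thursdays after the first → 5.

5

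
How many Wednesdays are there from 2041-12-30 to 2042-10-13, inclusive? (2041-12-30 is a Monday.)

2041-12-30 is a Monday; the first Wednesday on or after it is 2042-01-01 (2 days later).
From 2042-01-01 to 2042-10-13: 30 + 28 + 31 + 30 + 31 + 30 + 31 + 31 + 30 + 13 = 285 days (rest of January, February, March, April, May, June, July, August, September, October).
285 ÷ 7 = 40 full weeks with remainder 5, so 40 more Wednesdays after the first → 41.

41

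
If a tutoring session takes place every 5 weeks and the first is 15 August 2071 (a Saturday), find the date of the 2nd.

19 September 2071

The 2nd occurrence is 1 interval after the first: 1 × 35 = 35 days after 15 August 2071.
August has 31 days — 16 days to the end of August leaves 19.
19 days into September → 19 September 2071.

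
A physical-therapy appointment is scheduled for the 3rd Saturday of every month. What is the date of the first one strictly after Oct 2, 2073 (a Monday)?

Oct 2073 starts on a Sunday; its first Saturday is the 7th, so the 3rd Saturday is the 21st — Oct 21, 2073.
Oct 21, 2073 is after Oct 2, 2073, so that is the next one.

Oct 21, 2073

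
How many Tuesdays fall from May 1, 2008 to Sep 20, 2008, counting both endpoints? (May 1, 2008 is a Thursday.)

20

May 1, 2008 is a Thursday; the first Tuesday on or after it is May 6, 2008 (5 days later).
From May 6, 2008 to Sep 20, 2008: 25 + 30 + 31 + 31 + 20 = 137 days (rest of May, Jun, Jul, Aug, Sep).
137 ÷ 7 = 19 full weeks with remainder 4, so 19 more Tuesdays after the first → 20.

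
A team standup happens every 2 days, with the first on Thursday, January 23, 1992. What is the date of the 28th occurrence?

March 17, 1992

The 28th occurrence is 27 intervals after the first: 27 × 2 = 54 days after January 23, 1992.
January has 31 days — 8 days to the end of January leaves 46.
February has 29 days (17 left).
17 days into March → March 17, 1992.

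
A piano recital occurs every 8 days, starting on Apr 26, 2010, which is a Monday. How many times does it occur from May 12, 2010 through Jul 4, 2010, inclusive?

Occurrences land 8·i days after Apr 26, 2010 for i = 0, 1, 2, …
May 12, 2010 is 16 days after the start; 16 ÷ 8 = 2 remainder 0. First occurrence in the window: #3 on May 12, 2010 (2×8 = 16 days in).
Jul 4, 2010 is 69 days after the start; 69 ÷ 8 = 8 remainder 5. Last occurrence in the window: #9 on Jun 29, 2010.
Occurrences #3 through #9: 7 in total.

7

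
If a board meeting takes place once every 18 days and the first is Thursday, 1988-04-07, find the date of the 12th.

1988-10-22

The 12th occurrence is 11 intervals after the first: 11 × 18 = 198 days after 1988-04-07.
April has 30 days — 23 days to the end of April leaves 175.
May has 31 days (144 left).
June has 30 days (114 left).
July has 31 days (83 left).
August has 31 days (52 left).
September has 30 days (22 left).
22 days into October → 1988-10-22.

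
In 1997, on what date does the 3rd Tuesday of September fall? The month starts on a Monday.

16 September 1997

September 1997 begins on a Monday, so the first Tuesday is September 2 (1 day later).
The 3rd Tuesday is 2 weeks later: 2 + 14 = 16.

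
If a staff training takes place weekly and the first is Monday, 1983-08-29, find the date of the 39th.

1984-05-21

The 39th occurrence is 38 intervals after the first: 38 × 7 = 266 days after 1983-08-29.
August has 31 days — 2 days to the end of August leaves 264.
September has 30 days (234 left).
October has 31 days (203 left).
November has 30 days (173 left).
December has 31 days (142 left).
January has 31 days (111 left).
February has 29 days (82 left).
March has 31 days (51 left).
April has 30 days (21 left).
21 days into May → 1984-05-21.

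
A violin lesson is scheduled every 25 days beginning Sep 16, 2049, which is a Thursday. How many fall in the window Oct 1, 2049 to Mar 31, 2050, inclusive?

Occurrences land 25·i days after Sep 16, 2049 for i = 0, 1, 2, …
Oct 1, 2049 is 15 days after the start; 15 ÷ 25 = 0 remainder 15; since the remainder is 15, round up to i = 1. First occurrence in the window: #2 on Oct 11, 2049 (1×25 = 25 days in).
Mar 31, 2050 is 196 days after the start; 196 ÷ 25 = 7 remainder 21. Last occurrence in the window: #8 on Mar 10, 2050.
Occurrences #2 through #8: 7 in total.

7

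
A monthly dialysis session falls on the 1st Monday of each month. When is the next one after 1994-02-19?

February 1994 starts on a Tuesday, so its 1st Monday is 1994-02-07 (6 days in).
That is not after 1994-02-19, so look at March 1994.
March 1994 starts on a Tuesday, so its 1st Monday is 1994-03-07 (6 days in).

1994-03-07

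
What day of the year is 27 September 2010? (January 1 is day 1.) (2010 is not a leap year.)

Days in months before September: 31 + 28 + 31 + 30 + 31 + 30 + 31 + 31 = 243.
Plus 27 days into September → day 270.

270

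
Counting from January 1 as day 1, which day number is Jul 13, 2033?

194

Days in months before Jul: 31 + 28 + 31 + 30 + 31 + 30 = 181.
Plus 13 days into Jul → day 194.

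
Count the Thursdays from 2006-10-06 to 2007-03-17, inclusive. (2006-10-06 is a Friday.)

23

2006-10-06 is a Friday; the first Thursday on or after it is 2006-10-12 (6 days later).
From 2006-10-12 to 2007-03-17: 19 + 30 + 31 + 31 + 28 + 17 = 156 days (rest of October, November, December, January, February, March).
156 ÷ 7 = 22 full weeks with remainder 2, so 22 more Thursdays after the first → 23.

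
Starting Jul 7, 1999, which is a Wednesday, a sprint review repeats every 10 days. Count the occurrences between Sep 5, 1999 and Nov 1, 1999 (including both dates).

Occurrences land 10·i days after Jul 7, 1999 for i = 0, 1, 2, …
Sep 5, 1999 is 60 days after the start; 60 ÷ 10 = 6 remainder 0. First occurrence in the window: #7 on Sep 5, 1999 (6×10 = 60 days in).
Nov 1, 1999 is 117 days after the start; 117 ÷ 10 = 11 remainder 7. Last occurrence in the window: #12 on Oct 25, 1999.
Occurrences #7 through #12: 6 in total.

6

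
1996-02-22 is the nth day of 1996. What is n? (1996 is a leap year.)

Days in months before February: 31 = 31.
Plus 22 days into February → day 53.

53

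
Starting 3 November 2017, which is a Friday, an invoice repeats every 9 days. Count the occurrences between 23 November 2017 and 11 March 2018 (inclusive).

Occurrences land 9·i days after 3 November 2017 for i = 0, 1, 2, …
23 November 2017 is 20 days after the start; 20 ÷ 9 = 2 remainder 2; since the remainder is 2, round up to i = 3. First occurrence in the window: #4 on 30 November 2017 (3×9 = 27 days in).
11 March 2018 is 128 days after the start; 128 ÷ 9 = 14 remainder 2. Last occurrence in the window: #15 on 9 March 2018.
Occurrences #4 through #15: 12 in total.

12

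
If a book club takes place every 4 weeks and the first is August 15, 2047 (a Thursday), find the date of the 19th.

The 19th occurrence is 18 intervals after the first: 18 × 28 = 504 days after August 15, 2047.
August has 31 days — 16 days to the end of August leaves 488.
From end of August to end of 2047 is 122 days (366 left).
January has 31 days (335 left).
February has 29 days (306 left).
March has 31 days (275 left).
April has 30 days (245 left).
May has 31 days (214 left).
June has 30 days (184 left).
July has 31 days (153 left).
August has 31 days (122 left).
September has 30 days (92 left).
October has 31 days (61 left).
November has 30 days (31 left).
31 days into December → December 31, 2048.

December 31, 2048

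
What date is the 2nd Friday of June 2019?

14 June 2019

June 2019 begins on a Saturday, so the first Friday is June 7 (6 days later).
The 2nd Friday is 1 weeks later: 7 + 7 = 14.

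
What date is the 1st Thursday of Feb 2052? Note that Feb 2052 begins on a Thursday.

Feb 2052 begins on a Thursday, so the first Thursday is Feb 1.

Feb 1, 2052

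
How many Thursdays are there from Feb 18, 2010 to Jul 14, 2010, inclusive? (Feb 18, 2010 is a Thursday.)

Feb 18, 2010 is a Thursday; the first Thursday on or after it is Feb 18, 2010.
From Feb 18, 2010 to Jul 14, 2010: 10 + 31 + 30 + 31 + 30 + 14 = 146 days (rest of Feb, Mar, Apr, May, Jun, Jul).
146 ÷ 7 = 20 full weeks with remainder 6, so 20 more Thursdays after the first → 21.

21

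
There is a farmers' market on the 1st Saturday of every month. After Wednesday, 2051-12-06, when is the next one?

December 2051 starts on a Friday, so its 1st Saturday is 2051-12-02 (1 day in).
That is not after 2051-12-06, so look at January 2052.
January 2052 starts on a Monday, so its 1st Saturday is 2052-01-06 (5 days in).

2052-01-06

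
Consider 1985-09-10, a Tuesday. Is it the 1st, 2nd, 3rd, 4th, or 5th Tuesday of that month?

Day 10 falls in week ⌈10/7⌉ of the month.
Days 1–7 hold the 1st Tuesday, 8–14 the 2nd, 15–21 the 3rd, 22–28 the 4th, 29–31 the 5th.
10 is in the range for the 2nd.

2nd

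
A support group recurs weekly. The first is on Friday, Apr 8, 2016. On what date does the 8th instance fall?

May 27, 2016

The 8th occurrence is 7 intervals after the first: 7 × 7 = 49 days after Apr 8, 2016.
Apr has 30 days — 22 days to the end of Apr leaves 27.
27 days into May → May 27, 2016.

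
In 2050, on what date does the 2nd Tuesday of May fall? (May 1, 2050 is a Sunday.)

May 10, 2050

May 2050 begins on a Sunday, so the first Tuesday is May 3 (2 days later).
The 2nd Tuesday is 1 weeks later: 3 + 7 = 10.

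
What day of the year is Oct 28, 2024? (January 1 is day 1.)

Days in months before Oct: 31 + 29 + 31 + 30 + 31 + 30 + 31 + 31 + 30 = 274.
Plus 28 days into Oct → day 302.

302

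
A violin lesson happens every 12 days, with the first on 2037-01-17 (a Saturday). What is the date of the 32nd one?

The 32nd occurrence is 31 intervals after the first: 31 × 12 = 372 days after 2037-01-17.
January has 31 days — 14 days to the end of January leaves 358.
February has 28 days (330 left).
March has 31 days (299 left).
April has 30 days (269 left).
May has 31 days (238 left).
June has 30 days (208 left).
July has 31 days (177 left).
August has 31 days (146 left).
September has 30 days (116 left).
October has 31 days (85 left).
November has 30 days (55 left).
December has 31 days (24 left).
24 days into January → 2038-01-24.

2038-01-24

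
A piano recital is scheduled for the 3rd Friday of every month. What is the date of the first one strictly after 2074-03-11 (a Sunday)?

2074-03-16

March 2074 starts on a Thursday; its first Friday is the 2nd, so the 3rd Friday is the 16th — 2074-03-16.
2074-03-16 is after 2074-03-11, so that is the next one.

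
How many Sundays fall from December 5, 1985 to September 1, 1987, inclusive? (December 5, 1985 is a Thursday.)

91

December 5, 1985 is a Thursday; the first Sunday on or after it is December 8, 1985 (3 days later).
From December 8, 1985 to September 1, 1987: 23 + 365 + 244 = 632 days (rest of 1985, 1986, to September 1, 1987 in 1987).
632 ÷ 7 = 90 full weeks with remainder 2, so 90 more Sundays after the first → 91.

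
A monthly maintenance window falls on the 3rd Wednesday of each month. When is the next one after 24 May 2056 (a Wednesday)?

May 2056 starts on a Monday; its first Wednesday is the 3rd, so the 3rd Wednesday is the 17th — 17 May 2056.
That is not after 24 May 2056, so look at June 2056.
June 2056 starts on a Thursday; its first Wednesday is the 7th, so the 3rd Wednesday is the 21st — 21 June 2056.

21 June 2056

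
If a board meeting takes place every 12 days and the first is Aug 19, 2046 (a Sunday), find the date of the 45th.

The 45th occurrence is 44 intervals after the first: 44 × 12 = 528 days after Aug 19, 2046.
Aug has 31 days — 12 days to the end of Aug leaves 516.
From end of Aug to end of 2046 is 122 days (394 left).
2047 has 365 days (29 left).
29 days into Jan → Jan 29, 2048.

Jan 29, 2048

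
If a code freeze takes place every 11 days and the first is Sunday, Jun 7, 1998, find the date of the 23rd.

The 23rd occurrence is 22 intervals after the first: 22 × 11 = 242 days after Jun 7, 1998.
Jun has 30 days — 23 days to the end of Jun leaves 219.
Jul has 31 days (188 left).
Aug has 31 days (157 left).
Sep has 30 days (127 left).
Oct has 31 days (96 left).
Nov has 30 days (66 left).
Dec has 31 days (35 left).
Jan has 31 days (4 left).
4 days into Feb → Feb 4, 1999.

Feb 4, 1999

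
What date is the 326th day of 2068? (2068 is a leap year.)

January has 31 days (326 − 31 = 295 remain).
February has 29 days (295 − 29 = 266 remain).
March has 31 days (266 − 31 = 235 remain).
April has 30 days (235 − 30 = 205 remain).
May has 31 days (205 − 31 = 174 remain).
June has 30 days (174 − 30 = 144 remain).
July has 31 days (144 − 31 = 113 remain).
August has 31 days (113 − 31 = 82 remain).
September has 30 days (82 − 30 = 52 remain).
October has 31 days (52 − 31 = 21 remain).
21 into November → November 21.

2068-11-21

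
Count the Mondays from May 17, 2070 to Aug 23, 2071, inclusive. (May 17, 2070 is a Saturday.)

May 17, 2070 is a Saturday; the first Monday on or after it is May 19, 2070 (2 days later).
From May 19, 2070 to Aug 23, 2071: 226 + 235 = 461 days (rest of 2070, to Aug 23, 2071 in 2071).
461 ÷ 7 = 65 full weeks with remainder 6, so 65 more Mondays after the first → 66.

66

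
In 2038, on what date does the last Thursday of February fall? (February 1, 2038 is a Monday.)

February 25, 2038

February 2038 begins on a Monday, so the first Thursday is February 4 (3 days later).
February 2038 has 28 days. Adding weeks: 4, 11, 18, 25 — the last one ≤ 28 is the 25th.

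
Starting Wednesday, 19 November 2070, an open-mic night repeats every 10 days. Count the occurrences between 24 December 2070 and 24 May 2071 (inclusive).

15

Occurrences land 10·i days after 19 November 2070 for i = 0, 1, 2, …
24 December 2070 is 35 days after the start; 35 ÷ 10 = 3 remainder 5; since the remainder is 5, round up to i = 4. First occurrence in the window: #5 on 29 December 2070 (4×10 = 40 days in).
24 May 2071 is 186 days after the start; 186 ÷ 10 = 18 remainder 6. Last occurrence in the window: #19 on 18 May 2071.
Occurrences #5 through #19: 15 in total.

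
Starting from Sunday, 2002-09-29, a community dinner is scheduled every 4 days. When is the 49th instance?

2003-04-09

The 49th occurrence is 48 intervals after the first: 48 × 4 = 192 days after 2002-09-29.
September has 30 days — 1 day to the end of September leaves 191.
October has 31 days (160 left).
November has 30 days (130 left).
December has 31 days (99 left).
January has 31 days (68 left).
February has 28 days (40 left).
March has 31 days (9 left).
9 days into April → 2003-04-09.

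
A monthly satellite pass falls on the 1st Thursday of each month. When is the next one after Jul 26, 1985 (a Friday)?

Aug 1, 1985

Jul 1985 starts on a Monday, so its 1st Thursday is Jul 4, 1985 (3 days in).
That is not after Jul 26, 1985, so look at Aug 1985.
Aug 1985 starts on a Thursday, so its 1st Thursday is Aug 1, 1985.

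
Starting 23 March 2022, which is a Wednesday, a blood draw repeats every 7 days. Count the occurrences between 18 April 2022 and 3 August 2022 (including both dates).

Occurrences land 7·i days after 23 March 2022 for i = 0, 1, 2, …
18 April 2022 is 26 days after the start; 26 ÷ 7 = 3 remainder 5; since the remainder is 5, round up to i = 4. First occurrence in the window: #5 on 20 April 2022 (4×7 = 28 days in).
3 August 2022 is 133 days after the start; 133 ÷ 7 = 19 remainder 0. Last occurrence in the window: #20 on 3 August 2022.
Occurrences #5 through #20: 16 in total.

16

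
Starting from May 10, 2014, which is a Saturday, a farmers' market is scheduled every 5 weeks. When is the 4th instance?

August 23, 2014

The 4th occurrence is 3 intervals after the first: 3 × 35 = 105 days after May 10, 2014.
May has 31 days — 21 days to the end of May leaves 84.
June has 30 days (54 left).
July has 31 days (23 left).
23 days into August → August 23, 2014.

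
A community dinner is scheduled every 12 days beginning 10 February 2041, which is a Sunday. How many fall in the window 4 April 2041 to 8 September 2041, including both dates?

13

Occurrences land 12·i days after 10 February 2041 for i = 0, 1, 2, …
4 April 2041 is 53 days after the start; 53 ÷ 12 = 4 remainder 5; since the remainder is 5, round up to i = 5. First occurrence in the window: #6 on 11 April 2041 (5×12 = 60 days in).
8 September 2041 is 210 days after the start; 210 ÷ 12 = 17 remainder 6. Last occurrence in the window: #18 on 2 September 2041.
Occurrences #6 through #18: 13 in total.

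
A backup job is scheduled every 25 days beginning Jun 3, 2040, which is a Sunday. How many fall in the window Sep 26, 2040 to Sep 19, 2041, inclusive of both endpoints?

Occurrences land 25·i days after Jun 3, 2040 for i = 0, 1, 2, …
Sep 26, 2040 is 115 days after the start; 115 ÷ 25 = 4 remainder 15; since the remainder is 15, round up to i = 5. First occurrence in the window: #6 on Oct 6, 2040 (5×25 = 125 days in).
Sep 19, 2041 is 473 days after the start; 473 ÷ 25 = 18 remainder 23. Last occurrence in the window: #19 on Aug 27, 2041.
Occurrences #6 through #19: 14 in total.

14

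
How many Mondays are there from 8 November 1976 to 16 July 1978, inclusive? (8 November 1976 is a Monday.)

88

8 November 1976 is a Monday; the first Monday on or after it is 8 November 1976.
From 8 November 1976 to 16 July 1978: 53 + 365 + 197 = 615 days (rest of 1976, 1977, to 16 July 1978 in 1978).
615 ÷ 7 = 87 full weeks with remainder 6, so 87 more Mondays after the first → 88.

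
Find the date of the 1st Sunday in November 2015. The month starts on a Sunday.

November 1, 2015

November 2015 begins on a Sunday, so the first Sunday is November 1.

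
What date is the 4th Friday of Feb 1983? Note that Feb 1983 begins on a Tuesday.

Feb 25, 1983

Feb 1983 begins on a Tuesday, so the first Friday is Feb 4 (3 days later).
The 4th Friday is 3 weeks later: 4 + 21 = 25.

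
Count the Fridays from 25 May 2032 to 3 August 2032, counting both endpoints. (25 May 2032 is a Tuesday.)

10

25 May 2032 is a Tuesday; the first Friday on or after it is 28 May 2032 (3 days later).
From 28 May 2032 to 3 August 2032: 3 + 30 + 31 + 3 = 67 days (rest of May, June, July, August).
67 ÷ 7 = 9 full weeks with remainder 4, so 9 more Fridays after the first → 10.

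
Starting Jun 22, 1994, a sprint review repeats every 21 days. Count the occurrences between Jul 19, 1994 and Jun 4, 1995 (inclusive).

Occurrences land 21·i days after Jun 22, 1994 for i = 0, 1, 2, …
Jul 19, 1994 is 27 days after the start; 27 ÷ 21 = 1 remainder 6; since the remainder is 6, round up to i = 2. First occurrence in the window: #3 on Aug 3, 1994 (2×21 = 42 days in).
Jun 4, 1995 is 347 days after the start; 347 ÷ 21 = 16 remainder 11. Last occurrence in the window: #17 on May 24, 1995.
Occurrences #3 through #17: 15 in total.

15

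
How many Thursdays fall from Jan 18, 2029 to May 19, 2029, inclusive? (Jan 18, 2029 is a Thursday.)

Jan 18, 2029 is a Thursday; the first Thursday on or after it is Jan 18, 2029.
From Jan 18, 2029 to May 19, 2029: 13 + 28 + 31 + 30 + 19 = 121 days (rest of Jan, Feb, Mar, Apr, May).
121 ÷ 7 = 17 full weeks with remainder 2, so 17 more Thursdays after the first → 18.

18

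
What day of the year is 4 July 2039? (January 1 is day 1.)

Days in months before July: 31 + 28 + 31 + 30 + 31 + 30 = 181.
Plus 4 days into July → day 185.

185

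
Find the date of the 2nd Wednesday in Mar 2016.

Mar 9, 2016

Mar 2016 begins on a Tuesday, so the first Wednesday is Mar 2 (1 day later).
The 2nd Wednesday is 1 weeks later: 2 + 7 = 9.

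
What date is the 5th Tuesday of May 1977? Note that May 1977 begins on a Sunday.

May 1977 begins on a Sunday, so the first Tuesday is May 3 (2 days later).
The 5th Tuesday is 4 weeks later: 3 + 28 = 31.

May 31, 1977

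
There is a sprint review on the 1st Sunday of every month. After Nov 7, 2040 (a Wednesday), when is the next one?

Nov 2040 starts on a Thursday, so its 1st Sunday is Nov 4, 2040 (3 days in).
That is not after Nov 7, 2040, so look at Dec 2040.
Dec 2040 starts on a Saturday, so its 1st Sunday is Dec 2, 2040 (1 day in).

Dec 2, 2040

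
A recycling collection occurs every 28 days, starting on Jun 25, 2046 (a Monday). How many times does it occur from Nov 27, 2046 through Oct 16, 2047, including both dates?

12

Occurrences land 28·i days after Jun 25, 2046 for i = 0, 1, 2, …
Nov 27, 2046 is 155 days after the start; 155 ÷ 28 = 5 remainder 15; since the remainder is 15, round up to i = 6. First occurrence in the window: #7 on Dec 10, 2046 (6×28 = 168 days in).
Oct 16, 2047 is 478 days after the start; 478 ÷ 28 = 17 remainder 2. Last occurrence in the window: #18 on Oct 14, 2047.
Occurrences #7 through #18: 12 in total.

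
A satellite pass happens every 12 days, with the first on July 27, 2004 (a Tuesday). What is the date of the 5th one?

The 5th occurrence is 4 intervals after the first: 4 × 12 = 48 days after July 27, 2004.
July has 31 days — 4 days to the end of July leaves 44.
August has 31 days (13 left).
13 days into September → September 13, 2004.

September 13, 2004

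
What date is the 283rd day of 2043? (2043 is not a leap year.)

10 October 2043

January has 31 days (283 − 31 = 252 remain).
February has 28 days (252 − 28 = 224 remain).
March has 31 days (224 − 31 = 193 remain).
April has 30 days (193 − 30 = 163 remain).
May has 31 days (163 − 31 = 132 remain).
June has 30 days (132 − 30 = 102 remain).
July has 31 days (102 − 31 = 71 remain).
August has 31 days (71 − 31 = 40 remain).
September has 30 days (40 − 30 = 10 remain).
10 into October → October 10.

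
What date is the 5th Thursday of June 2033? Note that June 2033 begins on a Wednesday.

June 30, 2033

June 2033 begins on a Wednesday, so the first Thursday is June 2 (1 day later).
The 5th Thursday is 4 weeks later: 2 + 28 = 30.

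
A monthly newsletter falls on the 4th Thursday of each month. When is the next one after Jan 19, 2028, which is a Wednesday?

Jan 27, 2028

Jan 2028 starts on a Saturday; its first Thursday is the 6th, so the 4th Thursday is the 27th — Jan 27, 2028.
Jan 27, 2028 is after Jan 19, 2028, so that is the next one.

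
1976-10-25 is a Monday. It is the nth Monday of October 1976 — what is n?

4th

Day 25 falls in week ⌈25/7⌉ of the month.
Days 1–7 hold the 1st Monday, 8–14 the 2nd, 15–21 the 3rd, 22–28 the 4th, 29–31 the 5th.
25 is in the range for the 4th.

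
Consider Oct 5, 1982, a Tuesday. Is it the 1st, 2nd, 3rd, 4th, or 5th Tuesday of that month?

1st

Day 5 falls in week ⌈5/7⌉ of the month.
Days 1–7 hold the 1st Tuesday, 8–14 the 2nd, 15–21 the 3rd, 22–28 the 4th, 29–31 the 5th.
5 is in the range for the 1st.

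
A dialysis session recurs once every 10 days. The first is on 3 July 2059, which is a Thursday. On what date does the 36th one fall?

The 36th occurrence is 35 intervals after the first: 35 × 10 = 350 days after 3 July 2059.
July has 31 days — 28 days to the end of July leaves 322.
August has 31 days (291 left).
September has 30 days (261 left).
October has 31 days (230 left).
November has 30 days (200 left).
December has 31 days (169 left).
January has 31 days (138 left).
February has 29 days (109 left).
March has 31 days (78 left).
April has 30 days (48 left).
May has 31 days (17 left).
17 days into June → 17 June 2060.

17 June 2060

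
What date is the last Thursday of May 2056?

2056-05-25

May 2056 begins on a Monday, so the first Thursday is May 4 (3 days later).
May 2056 has 31 days. Adding weeks: 4, 11, 18, 25 — the last one ≤ 31 is the 25th.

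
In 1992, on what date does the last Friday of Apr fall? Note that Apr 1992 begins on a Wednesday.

Apr 1992 begins on a Wednesday, so the first Friday is Apr 3 (2 days later).
Apr 1992 has 30 days. Adding weeks: 3, 10, 17, 24 — the last one ≤ 30 is the 24th.

Apr 24, 1992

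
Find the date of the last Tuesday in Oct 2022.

The first Tuesday of Oct 2022 is Oct 4.
Oct 2022 has 31 days. Adding weeks: 4, 11, 18, 25 — the last one ≤ 31 is the 25th.

Oct 25, 2022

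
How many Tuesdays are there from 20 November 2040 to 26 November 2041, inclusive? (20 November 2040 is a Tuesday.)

54

20 November 2040 is a Tuesday; the first Tuesday on or after it is 20 November 2040.
From 20 November 2040 to 26 November 2041: 41 + 330 = 371 days (rest of 2040, to 26 November 2041 in 2041).
371 ÷ 7 = 53 full weeks with remainder 0, so 53 more Tuesdays after the first → 54.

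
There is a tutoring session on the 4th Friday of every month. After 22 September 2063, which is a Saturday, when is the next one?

September 2063 starts on a Saturday; its first Friday is the 7th, so the 4th Friday is the 28th — 28 September 2063.
28 September 2063 is after 22 September 2063, so that is the next one.

28 September 2063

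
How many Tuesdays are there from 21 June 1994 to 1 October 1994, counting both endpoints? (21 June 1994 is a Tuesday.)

15

21 June 1994 is a Tuesday; the first Tuesday on or after it is 21 June 1994.
From 21 June 1994 to 1 October 1994: 9 + 31 + 31 + 30 + 1 = 102 days (rest of June, July, August, September, October).
102 ÷ 7 = 14 full weeks with remainder 4, so 14 more Tuesdays after the first → 15.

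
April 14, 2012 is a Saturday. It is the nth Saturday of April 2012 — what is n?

2nd

Day 14 falls in week ⌈14/7⌉ of the month.
Days 1–7 hold the 1st Saturday, 8–14 the 2nd, 15–21 the 3rd, 22–28 the 4th, 29–31 the 5th.
14 is in the range for the 2nd.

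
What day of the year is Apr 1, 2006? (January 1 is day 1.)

91

Days in months before Apr: 31 + 28 + 31 = 90.
Plus 1 day into Apr → day 91.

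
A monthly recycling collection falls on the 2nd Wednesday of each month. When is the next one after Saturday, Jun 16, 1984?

Jun 1984 starts on a Friday; its first Wednesday is the 6th, so the 2nd Wednesday is the 13th — Jun 13, 1984.
That is not after Jun 16, 1984, so look at Jul 1984.
Jul 1984 starts on a Sunday; its first Wednesday is the 4th, so the 2nd Wednesday is the 11th — Jul 11, 1984.

Jul 11, 1984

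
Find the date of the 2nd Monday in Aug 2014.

The first Monday of Aug 2014 is Aug 4.
The 2nd Monday is 1 weeks later: 4 + 7 = 11.

Aug 11, 2014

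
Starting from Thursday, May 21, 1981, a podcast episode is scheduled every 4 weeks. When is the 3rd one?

July 16, 1981

The 3rd occurrence is 2 intervals after the first: 2 × 28 = 56 days after May 21, 1981.
May has 31 days — 10 days to the end of May leaves 46.
June has 30 days (16 left).
16 days into July → July 16, 1981.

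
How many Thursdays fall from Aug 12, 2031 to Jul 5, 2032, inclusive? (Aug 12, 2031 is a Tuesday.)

47

Aug 12, 2031 is a Tuesday; the first Thursday on or after it is Aug 14, 2031 (2 days later).
From Aug 14, 2031 to Jul 5, 2032: 139 + 187 = 326 days (rest of 2031, to Jul 5, 2032 in 2032).
326 ÷ 7 = 46 full weeks with remainder 4, so 46 more Thursdays after the first → 47.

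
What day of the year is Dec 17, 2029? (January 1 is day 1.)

Days in months before Dec: 31 + 28 + 31 + 30 + 31 + 30 + 31 + 31 + 30 + 31 + 30 = 334.
Plus 17 days into Dec → day 351.

351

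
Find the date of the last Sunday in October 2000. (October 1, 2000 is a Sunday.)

October 2000 begins on a Sunday, so the first Sunday is October 1.
October 2000 has 31 days. Adding weeks: 1, 8, 15, 22, 29 — the last one ≤ 31 is the 29th.

2000-10-29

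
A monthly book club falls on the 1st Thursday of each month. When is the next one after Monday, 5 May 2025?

5 June 2025

May 2025 starts on a Thursday, so its 1st Thursday is 1 May 2025.
That is not after 5 May 2025, so look at June 2025.
June 2025 starts on a Sunday, so its 1st Thursday is 5 June 2025 (4 days in).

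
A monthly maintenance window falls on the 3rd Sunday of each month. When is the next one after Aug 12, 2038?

Aug 15, 2038

Aug 2038 starts on a Sunday; its first Sunday is the 1st, so the 3rd Sunday is the 15th — Aug 15, 2038.
Aug 15, 2038 is after Aug 12, 2038, so that is the next one.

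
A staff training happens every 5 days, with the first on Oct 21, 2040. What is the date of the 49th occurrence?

The 49th occurrence is 48 intervals after the first: 48 × 5 = 240 days after Oct 21, 2040.
Oct has 31 days — 10 days to the end of Oct leaves 230.
Nov has 30 days (200 left).
Dec has 31 days (169 left).
Jan has 31 days (138 left).
Feb has 28 days (110 left).
Mar has 31 days (79 left).
Apr has 30 days (49 left).
May has 31 days (18 left).
18 days into Jun → Jun 18, 2041.

Jun 18, 2041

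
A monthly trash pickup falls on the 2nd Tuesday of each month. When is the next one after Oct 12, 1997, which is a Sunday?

Oct 1997 starts on a Wednesday; its first Tuesday is the 7th, so the 2nd Tuesday is the 14th — Oct 14, 1997.
Oct 14, 1997 is after Oct 12, 1997, so that is the next one.

Oct 14, 1997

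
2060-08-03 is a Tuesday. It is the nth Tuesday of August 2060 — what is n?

Day 3 falls in week ⌈3/7⌉ of the month.
Days 1–7 hold the 1st Tuesday, 8–14 the 2nd, 15–21 the 3rd, 22–28 the 4th, 29–31 the 5th.
3 is in the range for the 1st.

1st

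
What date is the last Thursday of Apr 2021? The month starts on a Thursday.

Apr 29, 2021

Apr 2021 begins on a Thursday, so the first Thursday is Apr 1.
Apr 2021 has 30 days. Adding weeks: 1, 8, 15, 22, 29 — the last one ≤ 30 is the 29th.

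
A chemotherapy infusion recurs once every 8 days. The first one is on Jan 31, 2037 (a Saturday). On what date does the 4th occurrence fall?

Feb 24, 2037

The 4th occurrence is 3 intervals after the first: 3 × 8 = 24 days after Jan 31, 2037.
Jan has 31 days — 0 days to the end of Jan leaves 24.
24 days into Feb → Feb 24, 2037.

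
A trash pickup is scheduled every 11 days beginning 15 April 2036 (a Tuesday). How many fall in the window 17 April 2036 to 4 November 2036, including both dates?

18

Occurrences land 11·i days after 15 April 2036 for i = 0, 1, 2, …
17 April 2036 is 2 days after the start; 2 ÷ 11 = 0 remainder 2; since the remainder is 2, round up to i = 1. First occurrence in the window: #2 on 26 April 2036 (1×11 = 11 days in).
4 November 2036 is 203 days after the start; 203 ÷ 11 = 18 remainder 5. Last occurrence in the window: #19 on 30 October 2036.
Occurrences #2 through #19: 18 in total.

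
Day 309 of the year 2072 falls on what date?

January has 31 days (309 − 31 = 278 remain).
February has 29 days (278 − 29 = 249 remain).
March has 31 days (249 − 31 = 218 remain).
April has 30 days (218 − 30 = 188 remain).
May has 31 days (188 − 31 = 157 remain).
June has 30 days (157 − 30 = 127 remain).
July has 31 days (127 − 31 = 96 remain).
August has 31 days (96 − 31 = 65 remain).
September has 30 days (65 − 30 = 35 remain).
October has 31 days (35 − 31 = 4 remain).
4 into November → November 4.

4 November 2072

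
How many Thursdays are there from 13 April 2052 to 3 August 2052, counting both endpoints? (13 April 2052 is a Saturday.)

16

13 April 2052 is a Saturday; the first Thursday on or after it is 18 April 2052 (5 days later).
From 18 April 2052 to 3 August 2052: 12 + 31 + 30 + 31 + 3 = 107 days (rest of April, May, June, July, August).
107 ÷ 7 = 15 full weeks with remainder 2, so 15 more Thursdays after the first → 16.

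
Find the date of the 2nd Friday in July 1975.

July 11, 1975

July 1975 begins on a Tuesday, so the first Friday is July 4 (3 days later).
The 2nd Friday is 1 weeks later: 4 + 7 = 11.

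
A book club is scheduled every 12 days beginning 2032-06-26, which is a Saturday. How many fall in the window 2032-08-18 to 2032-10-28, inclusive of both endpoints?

Occurrences land 12·i days after 2032-06-26 for i = 0, 1, 2, …
2032-08-18 is 53 days after the start; 53 ÷ 12 = 4 remainder 5; since the remainder is 5, round up to i = 5. First occurrence in the window: #6 on 2032-08-25 (5×12 = 60 days in).
2032-10-28 is 124 days after the start; 124 ÷ 12 = 10 remainder 4. Last occurrence in the window: #11 on 2032-10-24.
Occurrences #6 through #11: 6 in total.

6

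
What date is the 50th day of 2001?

19 February 2001

January has 31 days (50 − 31 = 19 remain).
19 into February → February 19.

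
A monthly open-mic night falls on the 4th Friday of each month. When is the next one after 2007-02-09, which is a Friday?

2007-02-23

February 2007 starts on a Thursday; its first Friday is the 2nd, so the 4th Friday is the 23rd — 2007-02-23.
2007-02-23 is after 2007-02-09, so that is the next one.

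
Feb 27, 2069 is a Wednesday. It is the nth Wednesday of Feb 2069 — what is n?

4th

Day 27 falls in week ⌈27/7⌉ of the month.
Days 1–7 hold the 1st Wednesday, 8–14 the 2nd, 15–21 the 3rd, 22–28 the 4th, 29–31 the 5th.
27 is in the range for the 4th.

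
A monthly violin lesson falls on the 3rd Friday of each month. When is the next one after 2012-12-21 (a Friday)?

December 2012 starts on a Saturday; its first Friday is the 7th, so the 3rd Friday is the 21st — 2012-12-21.
That is not after 2012-12-21, so look at January 2013.
January 2013 starts on a Tuesday; its first Friday is the 4th, so the 3rd Friday is the 18th — 2013-01-18.

2013-01-18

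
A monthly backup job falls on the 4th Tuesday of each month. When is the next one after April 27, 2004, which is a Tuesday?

May 25, 2004

April 2004 starts on a Thursday; its first Tuesday is the 6th, so the 4th Tuesday is the 27th — April 27, 2004.
That is not after April 27, 2004, so look at May 2004.
May 2004 starts on a Saturday; its first Tuesday is the 4th, so the 4th Tuesday is the 25th — May 25, 2004.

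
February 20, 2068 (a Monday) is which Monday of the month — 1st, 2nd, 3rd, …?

Day 20 falls in week ⌈20/7⌉ of the month.
Days 1–7 hold the 1st Monday, 8–14 the 2nd, 15–21 the 3rd, 22–28 the 4th, 29–31 the 5th.
20 is in the range for the 3rd.

3rd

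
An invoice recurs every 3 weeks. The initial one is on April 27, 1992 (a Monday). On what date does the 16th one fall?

The 16th occurrence is 15 intervals after the first: 15 × 21 = 315 days after April 27, 1992.
April has 30 days — 3 days to the end of April leaves 312.
May has 31 days (281 left).
June has 30 days (251 left).
July has 31 days (220 left).
August has 31 days (189 left).
September has 30 days (159 left).
October has 31 days (128 left).
November has 30 days (98 left).
December has 31 days (67 left).
January has 31 days (36 left).
February has 28 days (8 left).
8 days into March → March 8, 1993.

March 8, 1993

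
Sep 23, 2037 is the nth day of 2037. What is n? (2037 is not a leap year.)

Days in months before Sep: 31 + 28 + 31 + 30 + 31 + 30 + 31 + 31 = 243.
Plus 23 days into Sep → day 266.

266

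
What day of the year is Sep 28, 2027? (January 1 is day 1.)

Days in months before Sep: 31 + 28 + 31 + 30 + 31 + 30 + 31 + 31 = 243.
Plus 28 days into Sep → day 271.

271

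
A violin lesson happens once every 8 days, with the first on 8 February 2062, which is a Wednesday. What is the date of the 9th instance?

The 9th occurrence is 8 intervals after the first: 8 × 8 = 64 days after 8 February 2062.
February has 28 days — 20 days to the end of February leaves 44.
March has 31 days (13 left).
13 days into April → 13 April 2062.

13 April 2062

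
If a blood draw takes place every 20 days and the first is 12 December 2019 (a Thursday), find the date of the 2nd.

1 January 2020

The 2nd occurrence is 1 interval after the first: 1 × 20 = 20 days after 12 December 2019.
December has 31 days — 19 days to the end of December leaves 1.
1 day into January → 1 January 2020.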